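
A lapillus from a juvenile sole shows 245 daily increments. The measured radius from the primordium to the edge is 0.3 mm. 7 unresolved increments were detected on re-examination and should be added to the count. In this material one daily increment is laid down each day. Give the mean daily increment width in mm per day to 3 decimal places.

True daily increment count = 245 + 7 = 252.
0.3 mm over 252 days gives 0.3 / 252 ≈ 0.001 mm per day.

0.001 mm per day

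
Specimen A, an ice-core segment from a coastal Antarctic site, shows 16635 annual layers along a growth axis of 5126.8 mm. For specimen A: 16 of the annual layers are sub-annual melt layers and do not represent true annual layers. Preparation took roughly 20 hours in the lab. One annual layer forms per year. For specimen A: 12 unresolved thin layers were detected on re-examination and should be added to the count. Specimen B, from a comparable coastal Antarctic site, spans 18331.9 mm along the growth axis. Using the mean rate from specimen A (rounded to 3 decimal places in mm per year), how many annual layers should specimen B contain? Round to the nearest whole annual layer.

59519 annual layers

Specimen A: true annual layer count = 16635 − 16 + 12 = 16631.
A: Mean rate = 5126.8 mm / 16631 years ≈ 0.308 mm/yr.
Specimen B: 18331.9 mm / 0.308 mm per year = 59519.16 years ≈ 59519 annual layers.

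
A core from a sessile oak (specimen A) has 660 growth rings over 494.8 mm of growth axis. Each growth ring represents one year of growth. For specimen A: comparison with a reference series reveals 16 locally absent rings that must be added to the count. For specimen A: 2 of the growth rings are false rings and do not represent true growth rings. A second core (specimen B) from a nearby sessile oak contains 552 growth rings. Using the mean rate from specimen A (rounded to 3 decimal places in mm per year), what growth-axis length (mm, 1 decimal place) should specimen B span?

Specimen A: adjusted count: 660 − 2 + 16 = 674 growth rings.
A: 494.8 mm over 674 years gives 494.8 / 674 ≈ 0.734 mm/year.
For B, 0.734 mm/year × 552 years = 405.2 mm.

405.2 mm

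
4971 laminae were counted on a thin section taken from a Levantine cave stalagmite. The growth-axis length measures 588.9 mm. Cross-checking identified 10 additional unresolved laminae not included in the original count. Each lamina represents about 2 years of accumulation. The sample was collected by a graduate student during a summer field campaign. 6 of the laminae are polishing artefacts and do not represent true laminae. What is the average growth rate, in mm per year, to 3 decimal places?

0.059 mm per year

True lamina count = 4971 − 6 + 10 = 4975.
At 2 years per lamina, 4975 × 2 = 9950 years.
Extension rate ≈ 588.9 / 9950 = 0.059 mm per year.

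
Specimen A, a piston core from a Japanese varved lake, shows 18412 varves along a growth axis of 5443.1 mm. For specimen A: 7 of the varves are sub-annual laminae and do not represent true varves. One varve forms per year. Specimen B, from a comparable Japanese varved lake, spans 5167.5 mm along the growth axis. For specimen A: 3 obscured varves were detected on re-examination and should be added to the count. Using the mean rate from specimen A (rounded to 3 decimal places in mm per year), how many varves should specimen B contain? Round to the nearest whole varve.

Specimen A: correcting the raw count gives 18412 − 7 + 3 = 18408 true varves.
A: 5443.1 mm over 18408 years gives 5443.1 / 18408 ≈ 0.296 mm/year.
B spans 5167.5 / 0.296 = 17457.77 years ≈ 17458 varves.

17458 varves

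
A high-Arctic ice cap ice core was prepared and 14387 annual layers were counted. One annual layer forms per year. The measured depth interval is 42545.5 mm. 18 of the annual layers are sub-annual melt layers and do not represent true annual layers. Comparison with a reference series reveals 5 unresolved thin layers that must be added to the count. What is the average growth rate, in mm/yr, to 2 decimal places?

Correcting the raw count gives 14387 − 18 + 5 = 14374 true annual layers.
Mean rate = 42545.5 mm / 14374 years ≈ 2.96 mm/yr.

2.96 mm/yr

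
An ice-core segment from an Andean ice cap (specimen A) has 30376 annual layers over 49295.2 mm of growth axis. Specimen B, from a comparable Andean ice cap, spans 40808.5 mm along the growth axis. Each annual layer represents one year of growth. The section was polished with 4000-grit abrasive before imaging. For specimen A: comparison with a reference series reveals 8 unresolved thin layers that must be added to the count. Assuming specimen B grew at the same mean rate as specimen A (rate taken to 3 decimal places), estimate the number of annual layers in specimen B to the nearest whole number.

25159 annual layers

Specimen A: correcting the raw count gives 30376 + 8 = 30384 true annual layers.
A: Extension rate ≈ 49295.2 / 30384 = 1.622 mm/year.
Specimen B: 40808.5 mm / 1.622 mm per year = 25159.37 years ≈ 25159 annual layers.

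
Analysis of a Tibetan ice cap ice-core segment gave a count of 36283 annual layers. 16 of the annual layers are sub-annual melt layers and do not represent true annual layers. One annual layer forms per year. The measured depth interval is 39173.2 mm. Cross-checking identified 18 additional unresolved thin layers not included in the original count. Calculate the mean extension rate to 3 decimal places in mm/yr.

1.080 mm/yr

True annual layer count = 36283 − 16 + 18 = 36285.
Extension rate ≈ 39173.2 / 36285 = 1.080 mm/yr.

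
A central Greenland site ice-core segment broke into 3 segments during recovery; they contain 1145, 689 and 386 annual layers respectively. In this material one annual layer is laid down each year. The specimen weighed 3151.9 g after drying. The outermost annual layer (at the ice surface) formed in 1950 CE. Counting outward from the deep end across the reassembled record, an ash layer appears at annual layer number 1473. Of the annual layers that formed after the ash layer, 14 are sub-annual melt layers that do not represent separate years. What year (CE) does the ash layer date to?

Total annual layers = 1145 + 689 + 386 = 2220.
Between annual layer 1473 and the ice surface there are 2220 − 1473 = 747 annual layers.
Removing the 14 false annual layers leaves 747 − 14 = 733 true annual layers beyond the ash layer.
Counting back 733 years from 1950 CE places the ash layer in 1950 − 733 = 1217 CE.

1217 CE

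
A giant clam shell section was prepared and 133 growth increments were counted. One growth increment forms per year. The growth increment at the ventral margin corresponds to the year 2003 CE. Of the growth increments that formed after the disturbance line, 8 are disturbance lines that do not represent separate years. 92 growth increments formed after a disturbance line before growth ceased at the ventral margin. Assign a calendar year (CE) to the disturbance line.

1919 CE

There are 92 growth increments younger than the disturbance line.
Excluding 8 false growth increments: 92 − 8 = 84.
The growth increment at the ventral margin is 2003 CE, so the disturbance line dates to 2003 − 84 = 1919 CE.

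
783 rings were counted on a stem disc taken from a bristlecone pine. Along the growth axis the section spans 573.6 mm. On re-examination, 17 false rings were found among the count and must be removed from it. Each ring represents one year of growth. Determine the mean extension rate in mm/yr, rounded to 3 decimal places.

Adjusted count: 783 − 17 = 766 rings.
Extension rate ≈ 573.6 / 766 = 0.749 mm/yr.

0.749 mm/yr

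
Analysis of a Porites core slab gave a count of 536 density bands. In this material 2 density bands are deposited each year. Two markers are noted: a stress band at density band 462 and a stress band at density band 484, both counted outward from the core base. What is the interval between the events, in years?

Separation: 484 − 462 = 22 density bands.
Dividing by 2 density bands per year: 22 / 2 = 11 years.

11 yr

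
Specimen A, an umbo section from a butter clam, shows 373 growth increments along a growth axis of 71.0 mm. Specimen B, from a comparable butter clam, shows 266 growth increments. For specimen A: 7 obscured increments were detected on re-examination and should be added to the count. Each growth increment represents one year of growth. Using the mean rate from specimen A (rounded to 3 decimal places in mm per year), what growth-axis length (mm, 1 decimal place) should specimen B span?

Specimen A: after corrections the count is 373 + 7 = 380 growth increments.
A: 71.0 mm over 380 years gives 71.0 / 380 ≈ 0.187 mm/yr.
B's length ≈ 0.187 × 266 = 49.7 mm.

49.7 mm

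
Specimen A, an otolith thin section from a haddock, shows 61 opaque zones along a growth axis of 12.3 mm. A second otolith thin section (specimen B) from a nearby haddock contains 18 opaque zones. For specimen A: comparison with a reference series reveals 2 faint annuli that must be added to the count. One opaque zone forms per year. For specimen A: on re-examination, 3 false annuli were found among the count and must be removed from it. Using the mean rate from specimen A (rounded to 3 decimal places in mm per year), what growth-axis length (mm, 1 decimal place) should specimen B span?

Specimen A: after corrections the count is 61 − 3 + 2 = 60 opaque zones.
A: 12.3 mm over 60 years gives 12.3 / 60 ≈ 0.205 mm per year.
Length of B = 0.205 × 18 = 3.7 mm.

3.7 mm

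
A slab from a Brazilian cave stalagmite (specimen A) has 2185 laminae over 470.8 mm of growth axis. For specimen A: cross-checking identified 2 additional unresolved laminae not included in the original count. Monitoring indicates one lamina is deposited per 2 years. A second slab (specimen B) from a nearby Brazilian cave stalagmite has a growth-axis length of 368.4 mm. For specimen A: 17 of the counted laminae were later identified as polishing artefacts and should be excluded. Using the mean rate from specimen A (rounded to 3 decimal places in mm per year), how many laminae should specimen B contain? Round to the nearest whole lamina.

Specimen A: correcting the raw count gives 2185 − 17 + 2 = 2170 true laminae.
Specimen A: multiplying by 2 years per lamina: 2170 × 2 = 4340 years.
A: 470.8 mm over 4340 years gives 470.8 / 4340 ≈ 0.108 mm/yr.
B spans 368.4 / 0.108 = 3411.11 years; at 2 years per lamina that is 3411.11 / 2 ≈ 1706 laminae.

1706 laminae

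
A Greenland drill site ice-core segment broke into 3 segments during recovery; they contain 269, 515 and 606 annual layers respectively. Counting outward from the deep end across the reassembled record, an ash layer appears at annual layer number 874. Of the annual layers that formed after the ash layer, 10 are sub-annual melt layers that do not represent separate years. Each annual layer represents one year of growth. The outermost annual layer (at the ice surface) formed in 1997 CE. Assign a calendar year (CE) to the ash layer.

Total annual layers = 269 + 515 + 606 = 1390.
The ash layer sits at annual layer 874 from the deep end, so 1390 − 874 = 516 annual layers formed after it.
Removing the 10 false annual layers leaves 516 − 10 = 506 true annual layers beyond the ash layer.
1997 − 506 = 1491 CE.

1491 CE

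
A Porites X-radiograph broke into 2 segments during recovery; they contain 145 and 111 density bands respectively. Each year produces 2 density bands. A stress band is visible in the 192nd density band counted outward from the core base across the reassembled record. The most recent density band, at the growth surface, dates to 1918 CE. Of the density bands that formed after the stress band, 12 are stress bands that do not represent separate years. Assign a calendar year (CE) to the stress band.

1892 CE

Total density bands = 145 + 111 = 256.
256 − 192 = 64 density bands lie beyond the stress band toward the growth surface.
64 − 12 false = 52 true density bands after the stress band.
With 2 density bands per year, 52 / 2 = 26 years.
Counting back 26 years from 1918 CE places the stress band in 1918 − 26 = 1892 CE.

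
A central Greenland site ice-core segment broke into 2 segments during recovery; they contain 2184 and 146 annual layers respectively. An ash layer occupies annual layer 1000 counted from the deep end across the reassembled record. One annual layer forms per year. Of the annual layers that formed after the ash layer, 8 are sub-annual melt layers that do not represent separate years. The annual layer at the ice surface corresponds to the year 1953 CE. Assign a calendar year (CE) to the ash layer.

631 CE

Total annual layers = 2184 + 146 = 2330.
Between annual layer 1000 and the ice surface there are 2330 − 1000 = 1330 annual layers.
1330 − 8 false = 1322 true annual layers after the ash layer.
1953 − 1322 = 631 CE.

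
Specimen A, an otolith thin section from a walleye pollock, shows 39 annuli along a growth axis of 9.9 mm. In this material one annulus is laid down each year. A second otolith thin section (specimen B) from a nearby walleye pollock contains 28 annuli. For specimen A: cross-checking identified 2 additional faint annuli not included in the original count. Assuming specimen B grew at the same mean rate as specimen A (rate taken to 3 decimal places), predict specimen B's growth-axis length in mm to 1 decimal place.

Specimen A: true annulus count = 39 + 2 = 41.
A: 9.9 mm over 41 years gives 9.9 / 41 ≈ 0.241 mm per year.
B's length ≈ 0.241 × 28 = 6.7 mm.

6.7 mm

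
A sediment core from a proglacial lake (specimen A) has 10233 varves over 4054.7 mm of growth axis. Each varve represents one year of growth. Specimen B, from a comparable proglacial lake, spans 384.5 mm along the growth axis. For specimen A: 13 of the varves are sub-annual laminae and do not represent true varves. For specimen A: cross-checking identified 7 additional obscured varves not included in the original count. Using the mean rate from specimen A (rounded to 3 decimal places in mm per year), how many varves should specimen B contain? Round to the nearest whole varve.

Specimen A: correcting the raw count gives 10233 − 13 + 7 = 10227 true varves.
A: 4054.7 mm over 10227 years gives 4054.7 / 10227 ≈ 0.396 mm/year.
B spans 384.5 / 0.396 = 970.96 years ≈ 971 varves.

971 varves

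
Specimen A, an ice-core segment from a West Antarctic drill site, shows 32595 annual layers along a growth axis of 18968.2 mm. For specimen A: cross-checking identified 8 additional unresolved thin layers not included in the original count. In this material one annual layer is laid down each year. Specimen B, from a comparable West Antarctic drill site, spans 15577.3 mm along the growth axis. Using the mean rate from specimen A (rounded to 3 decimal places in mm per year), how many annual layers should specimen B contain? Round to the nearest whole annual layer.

26765 annual layers

Specimen A: true annual layer count = 32595 + 8 = 32603.
A: Extension rate ≈ 18968.2 / 32603 = 0.582 mm per year.
For B, 15577.3 / 0.582 = 26765.12 years ≈ 26765 annual layers.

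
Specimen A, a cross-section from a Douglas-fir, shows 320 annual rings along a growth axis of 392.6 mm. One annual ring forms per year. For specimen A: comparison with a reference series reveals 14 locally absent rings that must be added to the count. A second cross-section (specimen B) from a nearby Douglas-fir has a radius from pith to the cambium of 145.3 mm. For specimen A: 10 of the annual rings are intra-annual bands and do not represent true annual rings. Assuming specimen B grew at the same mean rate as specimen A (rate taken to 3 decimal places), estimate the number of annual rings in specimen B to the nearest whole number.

Specimen A: adjusted count: 320 − 10 + 14 = 324 annual rings.
A: Extension rate ≈ 392.6 / 324 = 1.212 mm/yr.
Specimen B: 145.3 mm / 1.212 mm per year = 119.88 years ≈ 120 annual rings.

120 annual rings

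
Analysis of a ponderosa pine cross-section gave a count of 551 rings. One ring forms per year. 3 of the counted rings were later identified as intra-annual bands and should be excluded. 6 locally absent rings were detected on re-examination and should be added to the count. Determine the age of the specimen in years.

True ring count = 551 − 3 + 6 = 554.
At one ring per year, that is 554 years.

554 years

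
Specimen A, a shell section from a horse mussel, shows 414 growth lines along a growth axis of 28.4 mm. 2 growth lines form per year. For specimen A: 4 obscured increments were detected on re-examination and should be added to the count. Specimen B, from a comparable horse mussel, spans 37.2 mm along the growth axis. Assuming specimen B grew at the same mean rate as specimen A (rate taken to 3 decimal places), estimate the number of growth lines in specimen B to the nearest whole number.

547 growth lines

Specimen A: after corrections the count is 414 + 4 = 418 growth lines.
Specimen A: 418 growth lines at 2 per year is 418 / 2 = 209 years.
A: Extension rate ≈ 28.4 / 209 = 0.136 mm per year.
Specimen B: 37.2 mm / 0.136 mm per year = 273.53 years; at 2 growth lines per year that is 273.53 × 2 ≈ 547 growth lines.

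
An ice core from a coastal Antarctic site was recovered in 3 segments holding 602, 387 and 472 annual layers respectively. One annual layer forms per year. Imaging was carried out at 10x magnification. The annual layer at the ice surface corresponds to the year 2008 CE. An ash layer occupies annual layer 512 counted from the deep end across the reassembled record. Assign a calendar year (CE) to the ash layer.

1059 CE

Total annual layers = 602 + 387 + 472 = 1461.
The ash layer sits at annual layer 512 from the deep end, so 1461 − 512 = 949 annual layers formed after it.
2008 − 949 = 1059 CE.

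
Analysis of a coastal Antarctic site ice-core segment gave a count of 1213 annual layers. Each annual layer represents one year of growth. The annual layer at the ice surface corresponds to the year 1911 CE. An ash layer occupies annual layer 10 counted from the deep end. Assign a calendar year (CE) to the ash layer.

708 CE

1213 − 10 = 1203 annual layers lie beyond the ash layer toward the ice surface.
The annual layer at the ice surface is 1911 CE, so the ash layer dates to 1911 − 1203 = 708 CE.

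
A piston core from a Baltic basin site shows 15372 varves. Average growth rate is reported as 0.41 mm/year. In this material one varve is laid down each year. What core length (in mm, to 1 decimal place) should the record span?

6302.5 mm

The record spans 15372 years at 0.41 mm per year.
Length ≈ 0.41 × 15372 = 6302.5 mm.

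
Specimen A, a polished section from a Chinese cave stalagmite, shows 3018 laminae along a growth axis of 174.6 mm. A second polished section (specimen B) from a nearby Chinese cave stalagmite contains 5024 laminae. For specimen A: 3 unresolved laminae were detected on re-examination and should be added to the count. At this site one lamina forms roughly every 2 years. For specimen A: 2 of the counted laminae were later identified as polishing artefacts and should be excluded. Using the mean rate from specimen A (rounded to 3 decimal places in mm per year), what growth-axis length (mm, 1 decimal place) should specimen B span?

291.4 mm

Specimen A: correcting the raw count gives 3018 − 2 + 3 = 3019 true laminae.
Specimen A: at 2 years per lamina, 3019 × 2 = 6038 years.
A: Extension rate ≈ 174.6 / 6038 = 0.029 mm/yr.
Specimen B: 5024 laminae at 2 years each span 5024 × 2 = 10048 years. For B, 0.029 mm/year × 10048 years = 291.4 mm.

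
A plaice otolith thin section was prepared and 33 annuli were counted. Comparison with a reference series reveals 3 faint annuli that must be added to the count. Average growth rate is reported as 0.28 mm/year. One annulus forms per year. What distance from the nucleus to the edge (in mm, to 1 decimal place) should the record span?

True annulus count = 33 + 3 = 36.
Length ≈ 0.28 × 36 = 10.1 mm.

10.1 mm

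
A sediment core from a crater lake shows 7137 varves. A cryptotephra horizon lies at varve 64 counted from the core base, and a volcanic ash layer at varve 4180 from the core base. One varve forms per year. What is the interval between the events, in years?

4116 years

4180 − 64 = 4116 varves lie between the two events.
One varve per year makes the interval 4116 years.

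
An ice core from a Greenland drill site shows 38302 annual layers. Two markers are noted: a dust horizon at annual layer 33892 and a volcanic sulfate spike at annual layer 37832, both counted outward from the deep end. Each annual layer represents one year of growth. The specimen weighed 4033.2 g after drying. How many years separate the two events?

Separation: 37832 − 33892 = 3940 annual layers.
At one annual layer per year, 3940 years elapsed between them.

3940 yr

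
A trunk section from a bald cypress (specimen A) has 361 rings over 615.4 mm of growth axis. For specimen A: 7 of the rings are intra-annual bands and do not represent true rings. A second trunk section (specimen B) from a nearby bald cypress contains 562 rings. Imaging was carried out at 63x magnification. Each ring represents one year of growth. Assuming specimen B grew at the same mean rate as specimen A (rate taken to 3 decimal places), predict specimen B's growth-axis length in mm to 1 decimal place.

976.8 mm

Specimen A: correcting the raw count gives 361 − 7 = 354 true rings.
A: Extension rate ≈ 615.4 / 354 = 1.738 mm per year.
B's length ≈ 1.738 × 562 = 976.8 mm.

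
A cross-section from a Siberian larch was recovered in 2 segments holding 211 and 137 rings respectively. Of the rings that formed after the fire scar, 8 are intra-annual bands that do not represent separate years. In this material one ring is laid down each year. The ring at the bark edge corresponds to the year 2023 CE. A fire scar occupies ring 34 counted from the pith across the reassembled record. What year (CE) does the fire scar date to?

Total rings = 211 + 137 = 348.
Between ring 34 and the bark edge there are 348 − 34 = 314 rings.
314 − 8 false = 306 true rings after the fire scar.
2023 − 306 = 1717 CE.

1717 CE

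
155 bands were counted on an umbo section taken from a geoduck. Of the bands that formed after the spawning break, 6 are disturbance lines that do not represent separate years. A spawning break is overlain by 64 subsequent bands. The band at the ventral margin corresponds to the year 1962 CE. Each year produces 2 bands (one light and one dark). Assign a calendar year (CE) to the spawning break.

There are 64 bands younger than the spawning break.
Excluding 6 false bands: 64 − 6 = 58.
58 bands at 2 per year is 58 / 2 = 29 years.
1962 − 29 = 1933 CE.

1933 CE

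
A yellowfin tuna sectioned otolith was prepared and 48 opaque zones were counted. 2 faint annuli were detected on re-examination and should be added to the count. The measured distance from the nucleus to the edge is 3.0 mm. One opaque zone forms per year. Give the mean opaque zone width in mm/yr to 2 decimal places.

0.06 mm/yr

After corrections the count is 48 + 2 = 50 opaque zones.
Mean rate = 3.0 mm / 50 years ≈ 0.06 mm/yr.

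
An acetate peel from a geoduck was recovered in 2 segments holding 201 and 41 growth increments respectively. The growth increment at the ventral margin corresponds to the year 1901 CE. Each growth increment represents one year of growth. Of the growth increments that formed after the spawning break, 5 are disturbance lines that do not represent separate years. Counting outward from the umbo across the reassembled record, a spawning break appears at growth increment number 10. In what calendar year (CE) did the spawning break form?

1674 CE

Total growth increments = 201 + 41 = 242.
The spawning break sits at growth increment 10 from the umbo, so 242 − 10 = 232 growth increments formed after it.
Removing the 5 false growth increments leaves 232 − 5 = 227 true growth increments beyond the spawning break.
1901 − 227 = 1674 CE.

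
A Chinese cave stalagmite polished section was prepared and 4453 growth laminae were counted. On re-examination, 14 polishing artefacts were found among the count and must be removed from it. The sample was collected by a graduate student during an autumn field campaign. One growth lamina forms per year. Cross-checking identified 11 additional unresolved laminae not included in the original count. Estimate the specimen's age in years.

After corrections the count is 4453 − 14 + 11 = 4450 growth laminae.
At one growth lamina per year, that is 4450 years.

4450 years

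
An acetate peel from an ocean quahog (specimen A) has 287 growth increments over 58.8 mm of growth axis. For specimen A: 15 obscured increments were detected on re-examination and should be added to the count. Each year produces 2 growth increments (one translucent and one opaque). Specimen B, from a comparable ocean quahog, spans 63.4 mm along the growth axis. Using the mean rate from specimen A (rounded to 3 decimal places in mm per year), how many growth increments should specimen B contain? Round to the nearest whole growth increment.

Specimen A: correcting the raw count gives 287 + 15 = 302 true growth increments.
Specimen A: dividing by 2 growth increments per year: 302 / 2 = 151 years.
A: 58.8 mm over 151 years gives 58.8 / 151 ≈ 0.389 mm per year.
For B, 63.4 / 0.389 = 162.98 years; at 2 growth increments per year that is 162.98 × 2 ≈ 326 growth increments.

326 growth increments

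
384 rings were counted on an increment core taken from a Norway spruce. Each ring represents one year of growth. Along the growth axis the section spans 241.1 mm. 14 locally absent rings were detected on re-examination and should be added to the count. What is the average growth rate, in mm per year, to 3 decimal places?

0.606 mm per year

Correcting the raw count gives 384 + 14 = 398 true rings.
241.1 mm over 398 years gives 241.1 / 398 ≈ 0.606 mm per year.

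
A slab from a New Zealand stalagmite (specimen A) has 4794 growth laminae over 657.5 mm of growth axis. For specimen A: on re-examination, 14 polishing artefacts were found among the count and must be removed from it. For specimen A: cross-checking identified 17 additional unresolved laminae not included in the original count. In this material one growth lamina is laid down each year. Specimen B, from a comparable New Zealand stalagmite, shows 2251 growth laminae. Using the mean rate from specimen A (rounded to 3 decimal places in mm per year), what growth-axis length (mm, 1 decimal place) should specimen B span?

308.4 mm

Specimen A: adjusted count: 4794 − 14 + 17 = 4797 growth laminae.
A: Extension rate ≈ 657.5 / 4797 = 0.137 mm/year.
Length of B = 0.137 × 2251 = 308.4 mm.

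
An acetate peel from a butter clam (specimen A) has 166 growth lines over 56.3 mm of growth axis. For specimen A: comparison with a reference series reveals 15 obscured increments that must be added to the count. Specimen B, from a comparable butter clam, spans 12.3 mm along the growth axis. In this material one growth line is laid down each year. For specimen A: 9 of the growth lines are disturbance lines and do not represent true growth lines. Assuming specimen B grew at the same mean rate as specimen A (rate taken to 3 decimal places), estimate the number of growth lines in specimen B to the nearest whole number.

Specimen A: adjusted count: 166 − 9 + 15 = 172 growth lines.
A: Extension rate ≈ 56.3 / 172 = 0.327 mm/yr.
Specimen B: 12.3 mm / 0.327 mm per year = 37.61 years ≈ 38 growth lines.

38 growth lines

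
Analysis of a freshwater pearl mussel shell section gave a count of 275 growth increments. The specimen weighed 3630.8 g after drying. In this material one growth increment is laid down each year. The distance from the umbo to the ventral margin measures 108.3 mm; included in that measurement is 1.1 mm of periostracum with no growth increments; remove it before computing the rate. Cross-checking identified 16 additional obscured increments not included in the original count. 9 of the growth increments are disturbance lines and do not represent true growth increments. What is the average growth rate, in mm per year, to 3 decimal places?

Adjusted count: 275 − 9 + 16 = 282 growth increments.
The growth record spans 108.3 − 1.1 = 107.2 mm.
Mean rate = 107.2 mm / 282 years ≈ 0.380 mm per year.

0.380 mm per year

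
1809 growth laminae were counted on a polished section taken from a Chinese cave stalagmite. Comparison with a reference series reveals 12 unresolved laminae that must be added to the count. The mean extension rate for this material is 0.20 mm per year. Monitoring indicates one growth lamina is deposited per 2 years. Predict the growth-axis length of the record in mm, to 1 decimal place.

Correcting the raw count gives 1809 + 12 = 1821 true growth laminae.
At 2 years per growth lamina, 1821 × 2 = 3642 years.
Predicted length = 0.20 mm/year × 3642 years = 728.4 mm.

728.4 mm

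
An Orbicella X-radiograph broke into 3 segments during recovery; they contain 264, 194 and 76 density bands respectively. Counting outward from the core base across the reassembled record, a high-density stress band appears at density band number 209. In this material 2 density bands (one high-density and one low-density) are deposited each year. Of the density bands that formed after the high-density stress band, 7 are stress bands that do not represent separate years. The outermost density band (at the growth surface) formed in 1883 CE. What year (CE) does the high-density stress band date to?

1724 CE

Total density bands = 264 + 194 + 76 = 534.
The high-density stress band sits at density band 209 from the core base, so 534 − 209 = 325 density bands formed after it.
Excluding 7 false density bands: 325 − 7 = 318.
Dividing by 2 density bands per year: 318 / 2 = 159 years.
1883 − 159 = 1724 CE.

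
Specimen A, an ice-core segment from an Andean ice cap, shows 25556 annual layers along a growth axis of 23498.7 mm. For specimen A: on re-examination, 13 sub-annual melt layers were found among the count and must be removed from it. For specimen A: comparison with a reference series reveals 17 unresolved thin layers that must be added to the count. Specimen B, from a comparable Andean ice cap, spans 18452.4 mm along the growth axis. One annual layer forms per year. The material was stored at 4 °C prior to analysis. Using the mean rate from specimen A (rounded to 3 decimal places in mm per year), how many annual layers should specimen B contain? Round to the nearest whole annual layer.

20079 annual layers

Specimen A: correcting the raw count gives 25556 − 13 + 17 = 25560 true annual layers.
A: 23498.7 mm over 25560 years gives 23498.7 / 25560 ≈ 0.919 mm per year.
For B, 18452.4 / 0.919 = 20078.78 years ≈ 20079 annual layers.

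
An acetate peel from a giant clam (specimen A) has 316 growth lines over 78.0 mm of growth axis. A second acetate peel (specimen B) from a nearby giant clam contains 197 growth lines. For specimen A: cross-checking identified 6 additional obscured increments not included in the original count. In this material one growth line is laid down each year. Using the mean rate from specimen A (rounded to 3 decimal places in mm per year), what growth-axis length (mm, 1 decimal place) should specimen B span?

Specimen A: true growth line count = 316 + 6 = 322.
A: 78.0 mm over 322 years gives 78.0 / 322 ≈ 0.242 mm per year.
For B, 0.242 mm/year × 197 years = 47.7 mm.

47.7 mm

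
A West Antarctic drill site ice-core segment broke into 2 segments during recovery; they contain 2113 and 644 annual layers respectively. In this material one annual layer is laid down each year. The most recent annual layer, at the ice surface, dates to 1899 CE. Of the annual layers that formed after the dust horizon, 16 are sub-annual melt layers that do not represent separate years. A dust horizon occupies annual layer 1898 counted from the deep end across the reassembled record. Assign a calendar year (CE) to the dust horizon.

1056 CE

Total annual layers = 2113 + 644 = 2757.
The dust horizon sits at annual layer 1898 from the deep end, so 2757 − 1898 = 859 annual layers formed after it.
Removing the 16 false annual layers leaves 859 − 16 = 843 true annual layers beyond the dust horizon.
The annual layer at the ice surface is 1899 CE, so the dust horizon dates to 1899 − 843 = 1056 CE.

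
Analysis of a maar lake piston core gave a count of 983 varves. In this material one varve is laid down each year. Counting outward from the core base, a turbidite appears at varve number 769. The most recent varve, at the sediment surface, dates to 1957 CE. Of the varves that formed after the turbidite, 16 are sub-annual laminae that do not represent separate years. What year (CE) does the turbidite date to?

Between varve 769 and the sediment surface there are 983 − 769 = 214 varves.
Removing the 16 false varves leaves 214 − 16 = 198 true varves beyond the turbidite.
The varve at the sediment surface is 1957 CE, so the turbidite dates to 1957 − 198 = 1759 CE.

1759 CE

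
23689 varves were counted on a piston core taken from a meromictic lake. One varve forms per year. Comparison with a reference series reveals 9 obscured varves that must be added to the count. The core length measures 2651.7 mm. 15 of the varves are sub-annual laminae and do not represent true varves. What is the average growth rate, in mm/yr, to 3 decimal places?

0.112 mm/yr

After corrections the count is 23689 − 15 + 9 = 23683 varves.
2651.7 mm over 23683 years gives 2651.7 / 23683 ≈ 0.112 mm/yr.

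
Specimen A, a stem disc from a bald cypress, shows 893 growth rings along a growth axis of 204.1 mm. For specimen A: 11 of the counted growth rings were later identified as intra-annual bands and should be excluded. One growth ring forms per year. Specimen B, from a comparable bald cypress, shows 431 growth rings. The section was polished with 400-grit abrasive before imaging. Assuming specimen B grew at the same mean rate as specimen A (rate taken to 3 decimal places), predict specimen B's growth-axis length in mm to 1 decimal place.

Specimen A: true growth ring count = 893 − 11 = 882.
A: Extension rate ≈ 204.1 / 882 = 0.231 mm per year.
For B, 0.231 mm/year × 431 years = 99.6 mm.

99.6 mm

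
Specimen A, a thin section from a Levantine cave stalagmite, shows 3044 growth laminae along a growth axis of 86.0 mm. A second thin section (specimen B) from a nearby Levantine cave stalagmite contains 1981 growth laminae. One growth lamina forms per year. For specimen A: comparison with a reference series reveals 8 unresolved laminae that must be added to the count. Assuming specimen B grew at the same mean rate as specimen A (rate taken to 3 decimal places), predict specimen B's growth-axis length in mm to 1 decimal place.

55.5 mm

Specimen A: after corrections the count is 3044 + 8 = 3052 growth laminae.
A: Extension rate ≈ 86.0 / 3052 = 0.028 mm/year.
For B, 0.028 mm/year × 1981 years = 55.5 mm.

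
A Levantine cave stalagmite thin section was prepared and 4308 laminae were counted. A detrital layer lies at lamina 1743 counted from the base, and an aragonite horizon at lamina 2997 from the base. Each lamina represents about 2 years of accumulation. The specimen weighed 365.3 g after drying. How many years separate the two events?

2997 − 1743 = 1254 laminae lie between the two events.
Multiplying by 2 years per lamina: 1254 × 2 = 2508 years.

2508 years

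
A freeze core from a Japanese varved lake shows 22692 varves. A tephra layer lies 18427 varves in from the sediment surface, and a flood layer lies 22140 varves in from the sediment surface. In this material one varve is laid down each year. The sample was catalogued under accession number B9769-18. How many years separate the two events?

3713 years

22140 − 18427 = 3713 varves lie between the two events.
One varve per year makes the interval 3713 years.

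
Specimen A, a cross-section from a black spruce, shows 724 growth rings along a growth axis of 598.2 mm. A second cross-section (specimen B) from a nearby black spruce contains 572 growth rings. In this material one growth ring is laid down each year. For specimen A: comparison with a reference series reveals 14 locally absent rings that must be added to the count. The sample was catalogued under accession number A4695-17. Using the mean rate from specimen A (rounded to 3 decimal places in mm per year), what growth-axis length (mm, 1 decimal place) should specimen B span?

Specimen A: true growth ring count = 724 + 14 = 738.
A: Extension rate ≈ 598.2 / 738 = 0.811 mm/year.
B's length ≈ 0.811 × 572 = 463.9 mm.

463.9 mm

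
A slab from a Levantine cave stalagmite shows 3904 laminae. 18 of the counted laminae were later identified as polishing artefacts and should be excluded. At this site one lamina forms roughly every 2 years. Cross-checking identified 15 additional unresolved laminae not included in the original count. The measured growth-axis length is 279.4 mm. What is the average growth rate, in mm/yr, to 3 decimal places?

Adjusted count: 3904 − 18 + 15 = 3901 laminae.
3901 laminae at 2 years each span 3901 × 2 = 7802 years.
279.4 mm over 7802 years gives 279.4 / 7802 ≈ 0.036 mm/yr.

0.036 mm/yr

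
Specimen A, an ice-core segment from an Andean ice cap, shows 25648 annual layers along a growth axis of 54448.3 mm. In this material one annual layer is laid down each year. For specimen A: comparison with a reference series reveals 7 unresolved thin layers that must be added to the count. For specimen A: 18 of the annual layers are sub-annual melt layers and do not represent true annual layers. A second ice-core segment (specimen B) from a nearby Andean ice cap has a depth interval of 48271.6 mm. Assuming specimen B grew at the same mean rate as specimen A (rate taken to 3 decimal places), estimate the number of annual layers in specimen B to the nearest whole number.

22727 annual layers

Specimen A: adjusted count: 25648 − 18 + 7 = 25637 annual layers.
A: Extension rate ≈ 54448.3 / 25637 = 2.124 mm/year.
For B, 48271.6 / 2.124 = 22726.74 years ≈ 22727 annual layers.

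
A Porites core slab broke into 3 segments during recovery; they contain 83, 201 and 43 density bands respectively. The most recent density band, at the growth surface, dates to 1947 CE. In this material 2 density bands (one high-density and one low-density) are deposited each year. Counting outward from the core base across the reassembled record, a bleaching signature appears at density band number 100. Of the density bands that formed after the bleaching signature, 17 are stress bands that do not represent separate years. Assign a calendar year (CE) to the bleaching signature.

1842 CE

Total density bands = 83 + 201 + 43 = 327.
The bleaching signature sits at density band 100 from the core base, so 327 − 100 = 227 density bands formed after it.
Removing the 17 false density bands leaves 227 − 17 = 210 true density bands beyond the bleaching signature.
With 2 density bands per year, 210 / 2 = 105 years.
The density band at the growth surface is 1947 CE, so the bleaching signature dates to 1947 − 105 = 1842 CE.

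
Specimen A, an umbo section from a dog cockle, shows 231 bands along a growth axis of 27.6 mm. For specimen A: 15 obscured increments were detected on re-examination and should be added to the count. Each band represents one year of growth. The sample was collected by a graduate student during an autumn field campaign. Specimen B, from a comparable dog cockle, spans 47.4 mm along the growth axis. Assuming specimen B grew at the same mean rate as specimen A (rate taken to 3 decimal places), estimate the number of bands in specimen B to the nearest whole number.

423 bands

Specimen A: correcting the raw count gives 231 + 15 = 246 true bands.
A: Extension rate ≈ 27.6 / 246 = 0.112 mm/year.
B spans 47.4 / 0.112 = 423.21 years ≈ 423 bands.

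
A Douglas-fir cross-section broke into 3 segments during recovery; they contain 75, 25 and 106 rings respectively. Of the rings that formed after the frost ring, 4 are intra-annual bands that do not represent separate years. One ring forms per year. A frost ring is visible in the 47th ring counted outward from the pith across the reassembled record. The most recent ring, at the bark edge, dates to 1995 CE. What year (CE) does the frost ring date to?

1840 CE

Total rings = 75 + 25 + 106 = 206.
The frost ring sits at ring 47 from the pith, so 206 − 47 = 159 rings formed after it.
Excluding 4 false rings: 159 − 4 = 155.
Counting back 155 years from 1995 CE places the frost ring in 1995 − 155 = 1840 CE.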